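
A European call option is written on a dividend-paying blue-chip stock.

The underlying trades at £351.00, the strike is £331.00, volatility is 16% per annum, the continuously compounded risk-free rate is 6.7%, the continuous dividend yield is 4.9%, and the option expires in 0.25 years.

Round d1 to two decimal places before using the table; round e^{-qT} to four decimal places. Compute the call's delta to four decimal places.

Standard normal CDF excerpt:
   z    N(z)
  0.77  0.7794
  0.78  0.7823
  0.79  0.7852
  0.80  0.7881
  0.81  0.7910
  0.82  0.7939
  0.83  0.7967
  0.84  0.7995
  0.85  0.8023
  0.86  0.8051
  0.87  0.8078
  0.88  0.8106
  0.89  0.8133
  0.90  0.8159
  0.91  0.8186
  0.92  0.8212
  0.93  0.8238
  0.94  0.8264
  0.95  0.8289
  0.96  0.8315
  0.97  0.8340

T = 0.25;  σ√T = 0.0800
d₁ = [ln(351/331) + (0.067 − 0.049 + 0.16²/2)·0.25] / 0.0800 = [0.0587 + 0.0077] / 0.0800 = 0.8296 ≈ 0.83
N(d₁) = N(0.83) = 0.7967
Δ_call = exp(−qT)·N(d₁) = 0.9878·0.7967 = 0.7870

0.7870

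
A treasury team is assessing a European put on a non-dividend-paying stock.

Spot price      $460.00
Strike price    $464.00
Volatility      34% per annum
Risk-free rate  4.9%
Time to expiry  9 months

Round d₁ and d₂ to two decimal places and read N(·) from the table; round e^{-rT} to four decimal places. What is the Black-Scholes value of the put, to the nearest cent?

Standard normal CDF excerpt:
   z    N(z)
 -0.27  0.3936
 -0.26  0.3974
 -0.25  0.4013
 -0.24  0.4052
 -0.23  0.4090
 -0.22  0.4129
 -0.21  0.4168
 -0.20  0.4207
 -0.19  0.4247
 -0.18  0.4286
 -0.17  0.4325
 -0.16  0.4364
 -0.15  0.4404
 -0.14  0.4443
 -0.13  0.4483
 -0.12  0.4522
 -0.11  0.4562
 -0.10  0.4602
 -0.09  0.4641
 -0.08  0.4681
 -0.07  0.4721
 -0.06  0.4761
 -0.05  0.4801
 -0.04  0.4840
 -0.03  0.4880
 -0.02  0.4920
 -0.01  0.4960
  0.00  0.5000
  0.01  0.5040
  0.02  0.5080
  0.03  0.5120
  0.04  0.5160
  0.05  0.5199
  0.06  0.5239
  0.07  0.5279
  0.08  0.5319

$46.13

σ√T = 0.34·√0.75 = 0.2944
d₁ = [ln(460/464) + (0.049 + ½·0.34²)·0.75] / (σ√T) = (-0.0087 + 0.0801) / 0.2944 = 0.2426 → 0.24
d₂ = 0.2426 − 0.2944 = -0.0518 → -0.05
e^(−rT) = e^(−0.049·0.75) = 0.9639
N(−d₂) = N(0.05) = 0.5199;  N(−d₁) = N(-0.24) = 0.4052
P = 464·0.9639·0.5199 − 460·0.4052 = 232.5251 − 186.3920 = 46.1331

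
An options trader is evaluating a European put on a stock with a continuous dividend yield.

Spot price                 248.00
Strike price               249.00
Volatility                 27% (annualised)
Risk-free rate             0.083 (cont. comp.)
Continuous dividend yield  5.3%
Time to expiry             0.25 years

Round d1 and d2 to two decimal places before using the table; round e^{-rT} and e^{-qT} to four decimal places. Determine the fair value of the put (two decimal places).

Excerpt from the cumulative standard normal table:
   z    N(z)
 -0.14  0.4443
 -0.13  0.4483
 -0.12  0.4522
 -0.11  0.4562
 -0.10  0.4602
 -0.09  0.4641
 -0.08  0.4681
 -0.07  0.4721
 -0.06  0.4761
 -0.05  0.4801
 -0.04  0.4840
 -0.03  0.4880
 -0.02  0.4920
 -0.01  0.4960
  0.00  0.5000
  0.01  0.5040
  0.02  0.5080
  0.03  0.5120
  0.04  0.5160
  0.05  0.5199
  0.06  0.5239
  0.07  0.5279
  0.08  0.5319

12.27

T = 0.25;  σ√T = 0.1350
d₁ = [ln(248/249) + (0.083 − 0.053 + 0.27²/2)·0.25] / 0.1350 = [-0.0040 + 0.0166] / 0.1350 = 0.0932 ⇒ 0.09
d₂ = d₁ − σ√T = 0.0932 − 0.1350 = -0.0418 ⇒ -0.04
exp(−qT) = exp(−0.053·0.25) = 0.9868;  exp(−rT) = exp(−0.083·0.25) = 0.9795
N(−d₂) = N(0.04) = 0.5160;  N(−d₁) = N(-0.09) = 0.4641
P = 249·0.9795·0.5160 − 248·0.9868·0.4641 = 125.8501 − 113.5775 = 12.2726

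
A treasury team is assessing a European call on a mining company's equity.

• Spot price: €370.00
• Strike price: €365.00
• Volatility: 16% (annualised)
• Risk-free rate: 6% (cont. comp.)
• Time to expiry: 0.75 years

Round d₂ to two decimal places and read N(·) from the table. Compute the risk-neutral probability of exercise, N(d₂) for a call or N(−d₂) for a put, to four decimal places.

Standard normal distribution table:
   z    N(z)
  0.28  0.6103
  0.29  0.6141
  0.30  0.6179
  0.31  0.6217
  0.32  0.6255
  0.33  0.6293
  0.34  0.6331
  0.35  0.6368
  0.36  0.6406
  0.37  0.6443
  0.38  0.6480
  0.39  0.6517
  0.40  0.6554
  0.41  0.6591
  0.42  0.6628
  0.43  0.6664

0.6368

T = 0.75;  σ√T = 0.1386
d₁ = [ln(370/365) + (0.06 + ½·0.16²)·0.75] / (σ√T) = (0.0136 + 0.0546) / 0.1386 = 0.4922 ≈ 0.49
d₂ = 0.4922 − 0.1386 = 0.3537 ≈ 0.35
Risk-neutral Pr[S_T > K] = N(d₂) = N(0.35) = 0.6368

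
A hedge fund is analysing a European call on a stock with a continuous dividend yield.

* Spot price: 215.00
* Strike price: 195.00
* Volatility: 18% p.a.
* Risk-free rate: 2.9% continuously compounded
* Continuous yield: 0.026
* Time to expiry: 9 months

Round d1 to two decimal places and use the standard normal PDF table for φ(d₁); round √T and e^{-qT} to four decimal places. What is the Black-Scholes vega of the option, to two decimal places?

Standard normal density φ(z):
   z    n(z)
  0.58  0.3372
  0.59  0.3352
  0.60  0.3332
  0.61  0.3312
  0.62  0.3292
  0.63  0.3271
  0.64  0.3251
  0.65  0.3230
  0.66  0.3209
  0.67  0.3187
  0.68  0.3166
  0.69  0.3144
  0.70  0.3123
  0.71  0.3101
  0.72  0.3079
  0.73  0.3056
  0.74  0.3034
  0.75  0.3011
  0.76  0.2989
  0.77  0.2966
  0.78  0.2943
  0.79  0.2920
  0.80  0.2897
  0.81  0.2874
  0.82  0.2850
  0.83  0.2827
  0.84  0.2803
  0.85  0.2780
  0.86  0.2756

56.22

T = 0.75;  σ√T = 0.1559
ln(S/K) + (r − q + σ²/2)T = ln(215/195) + (0.029 − 0.026 + 0.18²/2)·0.75 = 0.0976 + 0.0144 = 0.1120
d₁ = 0.1120 / 0.1559 = 0.7187 ≈ 0.72
√T = √0.75 = 0.8660
φ(d₁) = φ(0.72) = 0.3079
e^(−qT) = e^(−0.026·0.75) = 0.9807
vega = S·e^(−qT)·φ(d₁)·√T = 215·0.9807·0.3079·0.8660 = 56.2215
(Call and put vega coincide under Black-Scholes.)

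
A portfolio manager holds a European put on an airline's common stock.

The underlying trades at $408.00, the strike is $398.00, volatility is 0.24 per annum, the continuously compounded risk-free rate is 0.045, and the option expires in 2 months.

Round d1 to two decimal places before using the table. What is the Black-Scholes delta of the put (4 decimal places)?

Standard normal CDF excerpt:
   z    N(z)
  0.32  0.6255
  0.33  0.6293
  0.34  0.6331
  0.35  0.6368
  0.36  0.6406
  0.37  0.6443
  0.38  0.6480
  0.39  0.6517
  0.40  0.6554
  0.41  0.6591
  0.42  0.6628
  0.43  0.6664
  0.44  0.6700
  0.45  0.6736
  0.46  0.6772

-0.3520

σ√T = 0.24·√0.1667 = 0.0980
ln(S/K) + (r + σ²/2)T = ln(408/398) + (0.045 + 0.24²/2)·0.1667 = 0.0248 + 0.0123 = 0.0371
d₁ = 0.0371 / 0.0980 = 0.3788 which rounds to 0.38
N(d₁) = N(0.38) = 0.6480
Δ_put = N(d₁) − 1 = 0.6480 − 1 = -0.3520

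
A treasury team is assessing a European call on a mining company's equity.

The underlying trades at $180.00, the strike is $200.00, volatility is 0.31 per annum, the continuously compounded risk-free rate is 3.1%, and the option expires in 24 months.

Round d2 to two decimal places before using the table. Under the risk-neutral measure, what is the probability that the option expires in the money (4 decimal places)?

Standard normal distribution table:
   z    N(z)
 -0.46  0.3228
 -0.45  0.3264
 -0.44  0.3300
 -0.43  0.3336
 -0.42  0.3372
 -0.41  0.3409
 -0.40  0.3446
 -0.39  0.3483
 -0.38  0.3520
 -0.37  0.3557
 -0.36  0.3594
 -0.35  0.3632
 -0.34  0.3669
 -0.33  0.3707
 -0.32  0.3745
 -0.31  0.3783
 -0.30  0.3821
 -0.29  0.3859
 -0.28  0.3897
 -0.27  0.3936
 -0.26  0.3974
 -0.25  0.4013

0.3745

T = 2;  σ√T = 0.4384
ln(S/K) + (r + σ²/2)T = ln(180/200) + (0.031 + 0.31²/2)·2 = -0.1054 + 0.1581 = 0.0527
d₁ = 0.0527 / 0.4384 = 0.1203 ⇒ 0.12
d₂ = d₁ − σ√T = 0.1203 − 0.4384 = -0.3181 ⇒ -0.32
Pr(exercise) under Q = N(d₂) = 0.3745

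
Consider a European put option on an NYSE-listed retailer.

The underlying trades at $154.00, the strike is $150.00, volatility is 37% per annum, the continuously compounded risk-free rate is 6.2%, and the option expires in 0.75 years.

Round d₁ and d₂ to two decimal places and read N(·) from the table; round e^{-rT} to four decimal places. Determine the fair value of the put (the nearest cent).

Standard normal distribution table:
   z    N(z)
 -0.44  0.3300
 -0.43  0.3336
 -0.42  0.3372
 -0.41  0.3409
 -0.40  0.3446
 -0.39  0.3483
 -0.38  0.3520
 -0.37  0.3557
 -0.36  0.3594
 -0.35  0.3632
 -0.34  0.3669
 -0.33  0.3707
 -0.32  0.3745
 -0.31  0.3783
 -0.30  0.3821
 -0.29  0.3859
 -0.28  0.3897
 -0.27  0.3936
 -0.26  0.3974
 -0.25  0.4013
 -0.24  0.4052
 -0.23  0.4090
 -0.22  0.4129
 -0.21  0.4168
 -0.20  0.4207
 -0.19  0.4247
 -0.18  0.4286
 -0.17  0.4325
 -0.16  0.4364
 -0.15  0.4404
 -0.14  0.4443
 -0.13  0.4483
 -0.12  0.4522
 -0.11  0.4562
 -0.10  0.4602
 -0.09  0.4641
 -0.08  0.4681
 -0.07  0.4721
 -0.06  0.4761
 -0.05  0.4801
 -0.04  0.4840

σ√T = 0.37·√0.75 = 0.3204
d₁ = [ln(154/150) + (0.062 + 0.37²/2)·0.75] / 0.3204 = [0.0263 + 0.0978] / 0.3204 = 0.3875 which rounds to 0.39
d₂ = d₁ − σ√T = 0.3875 − 0.3204 = 0.0670 which rounds to 0.07
exp(−rT) = exp(−0.062·0.75) = 0.9546
P = 150·0.9546·N(-0.07) − 154·N(-0.39) = 150·0.9546·0.4721 − 154·0.3483 = 67.6000 − 53.6382 = 13.9618

$13.96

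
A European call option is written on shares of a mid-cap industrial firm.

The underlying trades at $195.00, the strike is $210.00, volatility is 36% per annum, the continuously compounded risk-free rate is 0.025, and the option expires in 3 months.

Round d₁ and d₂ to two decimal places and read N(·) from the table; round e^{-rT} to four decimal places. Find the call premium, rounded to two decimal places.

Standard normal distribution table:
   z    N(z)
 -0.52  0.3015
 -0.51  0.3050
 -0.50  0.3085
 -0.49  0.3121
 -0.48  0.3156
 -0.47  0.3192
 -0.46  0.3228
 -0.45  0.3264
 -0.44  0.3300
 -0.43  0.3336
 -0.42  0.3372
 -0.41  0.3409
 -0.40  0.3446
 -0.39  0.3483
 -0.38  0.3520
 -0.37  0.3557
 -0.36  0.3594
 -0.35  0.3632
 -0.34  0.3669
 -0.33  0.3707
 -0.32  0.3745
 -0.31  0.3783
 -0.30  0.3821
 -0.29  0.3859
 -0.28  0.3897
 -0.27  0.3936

σ√T = 0.36 × 0.5000 = 0.1800
ln(S/K) + (r + σ²/2)T = ln(195/210) + (0.025 + 0.36²/2)·0.25 = -0.0741 + 0.0224 = -0.0517
d₁ = -0.0517 / 0.1800 = -0.2870 which rounds to -0.29
d₂ = d₁ − σ√T = -0.2870 − 0.1800 = -0.4670 which rounds to -0.47
e^(−rT) = e^(−0.025·0.25) = 0.9938
C = 195·N(-0.29) − 210·0.9938·N(-0.47) = 195·0.3859 − 210·0.9938·0.3192 = 75.2505 − 66.6164 = 8.6341

$8.63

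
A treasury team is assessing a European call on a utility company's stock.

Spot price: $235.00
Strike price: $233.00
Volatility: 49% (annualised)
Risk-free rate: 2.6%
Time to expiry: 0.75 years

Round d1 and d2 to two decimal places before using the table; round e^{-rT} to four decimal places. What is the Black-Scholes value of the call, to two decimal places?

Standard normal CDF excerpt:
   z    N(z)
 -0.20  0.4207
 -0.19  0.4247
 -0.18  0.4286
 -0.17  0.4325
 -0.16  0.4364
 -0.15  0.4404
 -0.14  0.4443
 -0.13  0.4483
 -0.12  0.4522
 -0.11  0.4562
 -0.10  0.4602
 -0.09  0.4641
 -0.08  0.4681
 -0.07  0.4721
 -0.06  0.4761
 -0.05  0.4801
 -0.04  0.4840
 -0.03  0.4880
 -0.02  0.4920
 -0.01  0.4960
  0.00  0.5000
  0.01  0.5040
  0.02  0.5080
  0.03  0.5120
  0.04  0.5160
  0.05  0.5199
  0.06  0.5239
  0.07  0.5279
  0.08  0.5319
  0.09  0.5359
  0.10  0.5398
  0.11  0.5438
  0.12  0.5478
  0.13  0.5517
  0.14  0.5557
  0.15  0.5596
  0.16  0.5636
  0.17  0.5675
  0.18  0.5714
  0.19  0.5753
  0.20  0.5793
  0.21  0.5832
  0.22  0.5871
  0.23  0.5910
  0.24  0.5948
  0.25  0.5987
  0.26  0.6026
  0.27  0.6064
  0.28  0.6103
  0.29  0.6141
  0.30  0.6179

$42.79

σ√T = 0.49 × 0.8660 = 0.4244
d₁ = [ln(235/233) + (0.026 + 0.49²/2)·0.75] / 0.4244 = [0.0085 + 0.1095] / 0.4244 = 0.2783 which rounds to 0.28
d₂ = d₁ − σ√T = 0.2783 − 0.4244 = -0.1461 which rounds to -0.15
exp(−rT) = exp(−0.026·0.75) = 0.9807
C = 235·N(0.28) − 233·0.9807·N(-0.15) = 235·0.6103 − 233·0.9807·0.4404 = 143.4205 − 100.6328 = 42.7877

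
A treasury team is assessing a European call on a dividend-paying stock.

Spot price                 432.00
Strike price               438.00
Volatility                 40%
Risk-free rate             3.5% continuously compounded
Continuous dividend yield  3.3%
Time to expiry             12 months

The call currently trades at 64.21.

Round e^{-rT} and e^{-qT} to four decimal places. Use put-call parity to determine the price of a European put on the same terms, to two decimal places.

69.18

e^(−qT) = e^(−0.033·1) = 0.9675;  e^(−rT) = e^(−0.035·1) = 0.9656
Put-call parity: C − P = S·e^(−qT) − K·e^(−rT) = 432·0.9675 − 438·0.9656 = 417.9600 − 422.9328 = -4.9728
P = C − (C − P) = 64.21 − (-4.9728) = 69.1828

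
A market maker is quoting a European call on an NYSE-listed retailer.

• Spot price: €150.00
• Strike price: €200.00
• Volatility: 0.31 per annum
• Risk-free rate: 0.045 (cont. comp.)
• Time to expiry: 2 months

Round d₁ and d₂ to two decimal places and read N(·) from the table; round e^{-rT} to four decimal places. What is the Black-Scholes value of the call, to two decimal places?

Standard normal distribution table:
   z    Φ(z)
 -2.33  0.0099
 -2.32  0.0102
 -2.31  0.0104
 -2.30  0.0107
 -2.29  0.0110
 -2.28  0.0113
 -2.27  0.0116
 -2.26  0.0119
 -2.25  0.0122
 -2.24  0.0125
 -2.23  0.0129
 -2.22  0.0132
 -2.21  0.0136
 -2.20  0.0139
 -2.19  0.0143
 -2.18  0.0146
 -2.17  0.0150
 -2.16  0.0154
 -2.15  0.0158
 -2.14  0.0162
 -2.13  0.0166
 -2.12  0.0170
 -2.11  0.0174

€0.13

T = 0.1667;  σ√T = 0.1266
d₁ = [ln(150/200) + (0.045 + 0.31²/2)·0.1667] / 0.1266 = [-0.2877 + 0.0155] / 0.1266 = -2.1506 ≈ -2.15
d₂ = d₁ − σ√T = -2.1506 − 0.1266 = -2.2772 ≈ -2.28
exp(−rT) = exp(−0.045·0.1667) = 0.9925
N(d₁) = N(-2.15) = 0.0158;  N(d₂) = N(-2.28) = 0.0113
C = 150·0.0158 − 200·0.9925·0.0113 = 2.3700 − 2.2430 = 0.1270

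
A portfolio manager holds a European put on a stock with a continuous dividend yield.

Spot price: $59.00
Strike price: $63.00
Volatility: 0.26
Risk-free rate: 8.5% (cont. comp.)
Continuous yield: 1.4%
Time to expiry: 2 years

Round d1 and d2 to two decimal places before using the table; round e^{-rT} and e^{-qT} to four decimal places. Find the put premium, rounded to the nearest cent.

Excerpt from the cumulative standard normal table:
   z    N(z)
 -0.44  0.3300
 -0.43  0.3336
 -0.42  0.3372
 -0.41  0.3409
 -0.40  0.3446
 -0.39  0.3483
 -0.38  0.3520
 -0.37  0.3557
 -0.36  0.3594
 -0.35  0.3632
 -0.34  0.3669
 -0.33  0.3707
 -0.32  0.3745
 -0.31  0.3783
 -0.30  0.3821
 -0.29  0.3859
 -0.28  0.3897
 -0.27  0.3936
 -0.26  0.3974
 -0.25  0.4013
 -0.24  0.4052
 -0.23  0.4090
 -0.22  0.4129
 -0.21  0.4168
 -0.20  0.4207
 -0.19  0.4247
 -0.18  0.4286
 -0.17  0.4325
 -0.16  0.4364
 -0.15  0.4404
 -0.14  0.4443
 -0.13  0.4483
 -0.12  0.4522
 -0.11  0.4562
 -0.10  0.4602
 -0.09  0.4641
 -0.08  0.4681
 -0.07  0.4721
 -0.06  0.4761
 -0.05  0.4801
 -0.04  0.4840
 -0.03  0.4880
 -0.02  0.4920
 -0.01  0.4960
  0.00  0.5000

$6.17

T = 2;  σ√T = 0.3677
ln(S/K) + (r − q + σ²/2)T = ln(59/63) + (0.085 − 0.014 + 0.26²/2)·2 = -0.0656 + 0.2096 = 0.1440
d₁ = 0.1440 / 0.3677 = 0.3916 ⇒ 0.39
d₂ = d₁ − σ√T = 0.3916 − 0.3677 = 0.0239 ⇒ 0.02
e^(−qT) = e^(−0.014·2) = 0.9724;  e^(−rT) = e^(−0.085·2) = 0.8437
P = 63·0.8437·N(-0.02) − 59·0.9724·N(-0.39) = 63·0.8437·0.4920 − 59·0.9724·0.3483 = 26.1513 − 19.9825 = 6.1688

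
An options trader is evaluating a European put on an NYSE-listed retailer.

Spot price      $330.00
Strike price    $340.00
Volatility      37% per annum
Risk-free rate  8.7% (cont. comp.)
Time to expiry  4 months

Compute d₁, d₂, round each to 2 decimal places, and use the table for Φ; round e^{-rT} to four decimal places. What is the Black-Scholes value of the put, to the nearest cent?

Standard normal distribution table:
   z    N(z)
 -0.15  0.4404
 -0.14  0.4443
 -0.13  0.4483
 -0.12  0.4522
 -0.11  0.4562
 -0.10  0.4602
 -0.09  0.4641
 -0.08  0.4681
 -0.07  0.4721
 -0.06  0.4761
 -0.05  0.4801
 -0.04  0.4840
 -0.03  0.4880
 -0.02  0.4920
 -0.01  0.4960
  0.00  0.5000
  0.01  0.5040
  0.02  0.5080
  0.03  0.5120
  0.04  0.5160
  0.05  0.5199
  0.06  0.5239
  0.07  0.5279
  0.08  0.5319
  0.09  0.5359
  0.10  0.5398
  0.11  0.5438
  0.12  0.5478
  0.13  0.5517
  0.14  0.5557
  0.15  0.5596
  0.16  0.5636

$27.74

σ√T = 0.37·√0.3333 = 0.2136
d₁ = [ln(330/340) + (0.087 + 0.37²/2)·0.3333] / 0.2136 = [-0.0299 + 0.0518] / 0.2136 = 0.1028 ≈ 0.10
d₂ = d₁ − σ√T = 0.1028 − 0.2136 = -0.1108 ≈ -0.11
exp(−rT) = exp(−0.087·0.3333) = 0.9714
N(−d₂) = N(0.11) = 0.5438;  N(−d₁) = N(-0.10) = 0.4602
P = 340·0.9714·0.5438 − 330·0.4602 = 179.6041 − 151.8660 = 27.7381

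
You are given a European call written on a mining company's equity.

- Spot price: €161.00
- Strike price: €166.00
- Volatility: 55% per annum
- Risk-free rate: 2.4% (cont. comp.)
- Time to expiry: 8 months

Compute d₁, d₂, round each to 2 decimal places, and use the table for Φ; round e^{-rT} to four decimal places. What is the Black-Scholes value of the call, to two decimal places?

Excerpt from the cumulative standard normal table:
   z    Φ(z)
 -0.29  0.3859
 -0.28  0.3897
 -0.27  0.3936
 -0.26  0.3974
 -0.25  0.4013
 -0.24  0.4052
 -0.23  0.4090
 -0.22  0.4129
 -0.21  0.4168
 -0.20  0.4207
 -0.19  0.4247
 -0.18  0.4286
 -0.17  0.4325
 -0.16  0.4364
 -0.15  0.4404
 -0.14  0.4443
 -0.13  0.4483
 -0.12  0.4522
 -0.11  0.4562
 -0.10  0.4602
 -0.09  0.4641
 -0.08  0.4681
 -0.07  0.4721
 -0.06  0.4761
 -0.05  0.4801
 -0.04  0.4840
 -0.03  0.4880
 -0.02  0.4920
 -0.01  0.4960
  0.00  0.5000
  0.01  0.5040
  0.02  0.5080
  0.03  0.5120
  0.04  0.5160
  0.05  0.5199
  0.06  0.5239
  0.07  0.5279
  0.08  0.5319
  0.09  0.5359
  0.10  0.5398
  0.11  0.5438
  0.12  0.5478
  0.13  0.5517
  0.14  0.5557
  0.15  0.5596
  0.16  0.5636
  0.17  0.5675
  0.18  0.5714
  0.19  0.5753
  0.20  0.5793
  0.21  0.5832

σ√T = 0.55·√0.6667 = 0.4491
d₁ = [ln(161/166) + (0.024 + ½·0.55²)·0.6667] / (σ√T) = (-0.0306 + 0.1168) / 0.4491 = 0.1921 ⇒ 0.19
d₂ = 0.1921 − 0.4491 = -0.2570 ⇒ -0.26
e^(−rT) = e^(−0.024·0.6667) = 0.9841
N(d₁) = N(0.19) = 0.5753;  N(d₂) = N(-0.26) = 0.3974
C = 161·0.5753 − 166·0.9841·0.3974 = 92.6233 − 64.9195 = 27.7038

€27.70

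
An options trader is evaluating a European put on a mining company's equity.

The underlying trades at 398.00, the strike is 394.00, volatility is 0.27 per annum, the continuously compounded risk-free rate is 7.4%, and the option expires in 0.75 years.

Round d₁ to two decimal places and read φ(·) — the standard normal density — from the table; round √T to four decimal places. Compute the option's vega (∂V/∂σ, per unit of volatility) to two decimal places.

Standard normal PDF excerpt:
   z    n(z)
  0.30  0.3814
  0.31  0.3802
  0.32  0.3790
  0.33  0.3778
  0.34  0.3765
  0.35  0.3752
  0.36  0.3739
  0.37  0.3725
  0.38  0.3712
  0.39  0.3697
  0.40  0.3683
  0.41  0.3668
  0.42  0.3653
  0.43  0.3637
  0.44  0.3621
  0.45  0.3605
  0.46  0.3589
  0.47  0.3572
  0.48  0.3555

σ√T = 0.27·√0.75 = 0.2338
d₁ = [ln(398/394) + (0.074 + 0.27²/2)·0.75] / 0.2338 = [0.0101 + 0.0828] / 0.2338 = 0.3975 which rounds to 0.40
√T = √0.75 = 0.8660
φ(d₁) = φ(0.40) = 0.3683
vega = S·φ(d₁)·√T = 398·0.3683·0.8660 = 126.9412

126.94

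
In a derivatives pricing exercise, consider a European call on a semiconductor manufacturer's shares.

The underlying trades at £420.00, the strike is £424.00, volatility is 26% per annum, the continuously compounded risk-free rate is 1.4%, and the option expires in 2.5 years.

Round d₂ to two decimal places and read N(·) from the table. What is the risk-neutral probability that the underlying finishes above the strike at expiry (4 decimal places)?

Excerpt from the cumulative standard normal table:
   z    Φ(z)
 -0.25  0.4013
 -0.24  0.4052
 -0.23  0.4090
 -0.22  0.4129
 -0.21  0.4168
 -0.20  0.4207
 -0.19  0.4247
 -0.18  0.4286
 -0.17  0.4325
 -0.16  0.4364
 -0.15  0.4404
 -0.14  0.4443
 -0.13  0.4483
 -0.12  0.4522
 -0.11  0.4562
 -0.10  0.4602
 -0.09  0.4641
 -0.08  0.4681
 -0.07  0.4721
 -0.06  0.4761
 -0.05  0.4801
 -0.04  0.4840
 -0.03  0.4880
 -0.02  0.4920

0.4443

σ√T = 0.26·√2.5 = 0.4111
d₁ = [ln(420/424) + (0.014 + ½·0.26²)·2.5] / (σ√T) = (-0.0095 + 0.1195) / 0.4111 = 0.2676 ⇒ 0.27
d₂ = 0.2676 − 0.4111 = -0.1435 ⇒ -0.14
Pr(exercise) under Q = N(d₂) = 0.4443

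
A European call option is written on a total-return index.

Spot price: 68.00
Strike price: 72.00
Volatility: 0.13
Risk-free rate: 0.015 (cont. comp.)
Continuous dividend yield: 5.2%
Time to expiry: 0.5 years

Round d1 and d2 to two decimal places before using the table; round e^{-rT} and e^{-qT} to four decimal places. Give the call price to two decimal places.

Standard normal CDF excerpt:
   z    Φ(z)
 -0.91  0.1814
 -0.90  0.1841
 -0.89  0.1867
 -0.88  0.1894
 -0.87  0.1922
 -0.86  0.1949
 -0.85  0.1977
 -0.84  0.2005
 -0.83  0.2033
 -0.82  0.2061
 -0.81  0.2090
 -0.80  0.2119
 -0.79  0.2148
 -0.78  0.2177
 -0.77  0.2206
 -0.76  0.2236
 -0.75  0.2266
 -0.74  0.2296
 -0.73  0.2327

σ√T = 0.13 × 0.7071 = 0.0919
d₁ = [ln(68/72) + (0.015 − 0.052 + 0.13²/2)·0.5] / 0.0919 = [-0.0572 − 0.0143] / 0.0919 = -0.7771 ⇒ -0.78
d₂ = d₁ − σ√T = -0.7771 − 0.0919 = -0.8690 ⇒ -0.87
exp(−qT) = exp(−0.052·0.5) = 0.9743;  exp(−rT) = exp(−0.015·0.5) = 0.9925
N(d₁) = N(-0.78) = 0.2177;  N(d₂) = N(-0.87) = 0.1922
C = 68·0.9743·0.2177 − 72·0.9925·0.1922 = 14.4231 − 13.7346 = 0.6885

0.69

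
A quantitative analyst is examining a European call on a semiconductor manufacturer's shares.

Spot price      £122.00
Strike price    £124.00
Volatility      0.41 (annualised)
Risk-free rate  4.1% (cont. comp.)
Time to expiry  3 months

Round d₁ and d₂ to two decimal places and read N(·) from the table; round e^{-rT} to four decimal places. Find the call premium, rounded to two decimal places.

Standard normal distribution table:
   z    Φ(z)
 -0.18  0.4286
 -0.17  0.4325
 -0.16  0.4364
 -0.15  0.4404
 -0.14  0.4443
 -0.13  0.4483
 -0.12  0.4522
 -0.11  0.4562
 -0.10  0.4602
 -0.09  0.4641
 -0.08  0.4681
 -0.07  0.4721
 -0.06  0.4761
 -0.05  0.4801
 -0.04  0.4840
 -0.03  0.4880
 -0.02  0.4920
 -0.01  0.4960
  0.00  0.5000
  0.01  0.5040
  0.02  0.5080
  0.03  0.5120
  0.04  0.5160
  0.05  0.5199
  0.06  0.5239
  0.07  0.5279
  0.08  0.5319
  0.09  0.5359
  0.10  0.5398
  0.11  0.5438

T = 0.25;  σ√T = 0.2050
d₁ = [ln(122/124) + (0.041 + ½·0.41²)·0.25] / (σ√T) = (-0.0163 + 0.0313) / 0.2050 = 0.0732 ⇒ 0.07
d₂ = 0.0732 − 0.2050 = -0.1318 ⇒ -0.13
e^(−rT) = e^(−0.041·0.25) = 0.9898
N(d₁) = N(0.07) = 0.5279;  N(d₂) = N(-0.13) = 0.4483
C = 122·0.5279 − 124·0.9898·0.4483 = 64.4038 − 55.0222 = 9.3816

£9.38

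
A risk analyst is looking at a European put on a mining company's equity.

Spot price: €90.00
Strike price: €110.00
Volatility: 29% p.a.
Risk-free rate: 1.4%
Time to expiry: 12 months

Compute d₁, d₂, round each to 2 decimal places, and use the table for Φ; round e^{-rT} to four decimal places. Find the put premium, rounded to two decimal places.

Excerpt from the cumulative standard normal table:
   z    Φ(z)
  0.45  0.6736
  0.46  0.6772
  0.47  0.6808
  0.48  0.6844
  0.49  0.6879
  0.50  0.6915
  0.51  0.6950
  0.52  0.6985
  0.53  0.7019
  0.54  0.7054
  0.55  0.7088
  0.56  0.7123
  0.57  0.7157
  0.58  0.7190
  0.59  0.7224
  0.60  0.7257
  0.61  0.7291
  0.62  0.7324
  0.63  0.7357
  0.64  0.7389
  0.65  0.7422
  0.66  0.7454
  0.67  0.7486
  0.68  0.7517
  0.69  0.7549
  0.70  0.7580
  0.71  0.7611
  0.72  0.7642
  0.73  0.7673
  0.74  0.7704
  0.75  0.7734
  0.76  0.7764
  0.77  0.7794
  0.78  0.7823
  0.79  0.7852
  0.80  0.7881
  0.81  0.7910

σ√T = 0.29 × 1.0000 = 0.2900
d₁ = [ln(90/110) + (0.014 + 0.29²/2)·1] / 0.2900 = [-0.2007 + 0.0560] / 0.2900 = -0.4987 → -0.50
d₂ = d₁ − σ√T = -0.4987 − 0.2900 = -0.7887 → -0.79
exp(−rT) = exp(−0.014·1) = 0.9861
N(−d₂) = N(0.79) = 0.7852;  N(−d₁) = N(0.50) = 0.6915
P = 110·0.9861·0.7852 − 90·0.6915 = 85.1714 − 62.2350 = 22.9364

€22.94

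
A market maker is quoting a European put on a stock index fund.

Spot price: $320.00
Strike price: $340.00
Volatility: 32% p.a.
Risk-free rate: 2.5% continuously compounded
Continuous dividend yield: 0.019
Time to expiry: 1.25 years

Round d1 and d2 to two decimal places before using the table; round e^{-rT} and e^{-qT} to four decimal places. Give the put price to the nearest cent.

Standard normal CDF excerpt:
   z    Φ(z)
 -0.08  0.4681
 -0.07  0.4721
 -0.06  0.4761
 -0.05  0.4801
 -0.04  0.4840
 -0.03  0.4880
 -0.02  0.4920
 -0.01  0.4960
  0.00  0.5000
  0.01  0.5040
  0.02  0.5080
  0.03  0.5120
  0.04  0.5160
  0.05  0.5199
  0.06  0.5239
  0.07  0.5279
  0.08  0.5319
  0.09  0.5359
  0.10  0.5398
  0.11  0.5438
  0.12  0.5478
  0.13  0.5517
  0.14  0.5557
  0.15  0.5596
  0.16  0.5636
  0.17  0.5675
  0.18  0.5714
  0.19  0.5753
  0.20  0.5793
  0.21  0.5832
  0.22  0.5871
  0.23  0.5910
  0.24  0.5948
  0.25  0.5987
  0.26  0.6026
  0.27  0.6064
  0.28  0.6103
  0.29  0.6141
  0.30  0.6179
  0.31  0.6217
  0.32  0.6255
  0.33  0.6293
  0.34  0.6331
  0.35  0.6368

$54.88

σ√T = 0.32·√1.25 = 0.3578
ln(S/K) + (r − q + σ²/2)T = ln(320/340) + (0.025 − 0.019 + 0.32²/2)·1.25 = -0.0606 + 0.0715 = 0.0109
d₁ = 0.0109 / 0.3578 = 0.0304 which rounds to 0.03
d₂ = d₁ − σ√T = 0.0304 − 0.3578 = -0.3274 which rounds to -0.33
exp(−qT) = exp(−0.019·1.25) = 0.9765;  exp(−rT) = exp(−0.025·1.25) = 0.9692
N(−d₂) = N(0.33) = 0.6293;  N(−d₁) = N(-0.03) = 0.4880
P = 340·0.9692·0.6293 − 320·0.9765·0.4880 = 207.3720 − 152.4902 = 54.8817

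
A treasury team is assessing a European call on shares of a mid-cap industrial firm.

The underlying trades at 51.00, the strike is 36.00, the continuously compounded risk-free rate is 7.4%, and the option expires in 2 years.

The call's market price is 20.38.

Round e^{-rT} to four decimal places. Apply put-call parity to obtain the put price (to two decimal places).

e^(−rT) = e^(−0.074·2) = 0.8624
Put-call parity: C − P = S − K·e^(−rT) = 51 − 36·0.8624 = 51 − 31.0464 = 19.9536
P = C − (C − P) = 20.38 − (19.9536) = 0.4264

0.43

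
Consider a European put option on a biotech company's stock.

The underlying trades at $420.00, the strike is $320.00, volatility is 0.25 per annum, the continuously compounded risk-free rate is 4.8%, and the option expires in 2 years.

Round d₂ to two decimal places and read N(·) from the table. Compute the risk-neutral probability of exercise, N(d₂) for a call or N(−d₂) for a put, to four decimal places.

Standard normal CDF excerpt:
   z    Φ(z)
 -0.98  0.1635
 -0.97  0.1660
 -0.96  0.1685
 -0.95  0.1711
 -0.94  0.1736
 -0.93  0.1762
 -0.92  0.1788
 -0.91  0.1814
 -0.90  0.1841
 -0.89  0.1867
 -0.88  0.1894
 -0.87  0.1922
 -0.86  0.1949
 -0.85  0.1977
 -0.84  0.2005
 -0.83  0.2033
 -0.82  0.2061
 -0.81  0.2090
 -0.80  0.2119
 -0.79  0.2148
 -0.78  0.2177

0.1949

T = 2;  σ√T = 0.3536
ln(S/K) + (r + σ²/2)T = ln(420/320) + (0.048 + 0.25²/2)·2 = 0.2719 + 0.1585 = 0.4304
d₁ = 0.4304 / 0.3536 = 1.2175 ⇒ 1.22
d₂ = d₁ − σ√T = 1.2175 − 0.3536 = 0.8639 ⇒ 0.86
Pr(exercise) under Q = N(−d₂) = N(-0.86) = 0.1949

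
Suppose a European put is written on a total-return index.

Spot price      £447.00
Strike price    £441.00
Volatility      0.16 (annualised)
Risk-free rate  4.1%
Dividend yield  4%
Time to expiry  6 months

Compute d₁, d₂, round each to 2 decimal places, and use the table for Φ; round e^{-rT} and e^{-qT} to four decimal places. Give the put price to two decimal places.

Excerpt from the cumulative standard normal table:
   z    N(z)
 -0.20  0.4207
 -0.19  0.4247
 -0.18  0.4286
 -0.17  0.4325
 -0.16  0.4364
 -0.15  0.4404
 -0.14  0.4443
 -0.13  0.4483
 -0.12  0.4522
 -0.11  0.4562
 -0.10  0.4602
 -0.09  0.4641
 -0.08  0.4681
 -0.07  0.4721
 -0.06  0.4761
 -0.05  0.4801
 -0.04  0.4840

σ√T = 0.16 × 0.7071 = 0.1131
d₁ = [ln(447/441) + (0.041 − 0.04 + ½·0.16²)·0.5] / (σ√T) = (0.0135 + 0.0069) / 0.1131 = 0.1804 ⇒ 0.18
d₂ = 0.1804 − 0.1131 = 0.0673 ⇒ 0.07
e^(−qT) = e^(−0.04·0.5) = 0.9802;  e^(−rT) = e^(−0.041·0.5) = 0.9797
P = 441·0.9797·N(-0.07) − 447·0.9802·N(-0.18) = 441·0.9797·0.4721 − 447·0.9802·0.4286 = 203.9697 − 187.7908 = 16.1789

£16.18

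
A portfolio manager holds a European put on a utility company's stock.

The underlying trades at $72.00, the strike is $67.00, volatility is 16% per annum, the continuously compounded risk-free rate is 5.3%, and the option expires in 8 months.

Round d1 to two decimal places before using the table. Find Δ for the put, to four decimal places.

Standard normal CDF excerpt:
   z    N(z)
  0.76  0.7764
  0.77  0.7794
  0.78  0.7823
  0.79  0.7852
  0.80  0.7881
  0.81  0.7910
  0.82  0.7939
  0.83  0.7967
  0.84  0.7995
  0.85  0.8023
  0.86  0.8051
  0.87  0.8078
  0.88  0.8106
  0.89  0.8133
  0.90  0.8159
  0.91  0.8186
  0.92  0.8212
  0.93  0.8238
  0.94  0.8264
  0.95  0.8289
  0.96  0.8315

T = 0.6667;  σ√T = 0.1306
d₁ = [ln(72/67) + (0.053 + 0.16²/2)·0.6667] / 0.1306 = [0.0720 + 0.0439] / 0.1306 = 0.8867 → 0.89
N(d₁) = N(0.89) = 0.8133
Δ_put = N(d₁) − 1 = 0.8133 − 1 = -0.1867

-0.1867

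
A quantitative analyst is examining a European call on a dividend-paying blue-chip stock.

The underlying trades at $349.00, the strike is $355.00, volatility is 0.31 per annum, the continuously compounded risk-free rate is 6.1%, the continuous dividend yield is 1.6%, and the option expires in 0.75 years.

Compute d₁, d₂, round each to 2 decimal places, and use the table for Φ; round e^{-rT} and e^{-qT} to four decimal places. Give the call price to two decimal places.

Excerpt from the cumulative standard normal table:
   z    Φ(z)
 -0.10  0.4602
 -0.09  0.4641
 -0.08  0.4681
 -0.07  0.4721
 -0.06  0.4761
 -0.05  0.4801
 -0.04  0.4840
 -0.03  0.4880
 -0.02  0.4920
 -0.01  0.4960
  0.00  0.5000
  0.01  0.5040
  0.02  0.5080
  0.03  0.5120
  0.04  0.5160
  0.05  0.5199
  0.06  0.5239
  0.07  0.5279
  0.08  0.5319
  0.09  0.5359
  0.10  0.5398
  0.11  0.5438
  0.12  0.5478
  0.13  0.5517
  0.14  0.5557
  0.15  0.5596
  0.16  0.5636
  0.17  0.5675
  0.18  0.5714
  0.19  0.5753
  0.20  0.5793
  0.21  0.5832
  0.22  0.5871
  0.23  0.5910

σ√T = 0.31·√0.75 = 0.2685
d₁ = [ln(349/355) + (0.061 − 0.016 + 0.31²/2)·0.75] / 0.2685 = [-0.0170 + 0.0698] / 0.2685 = 0.1965 which rounds to 0.20
d₂ = d₁ − σ√T = 0.1965 − 0.2685 = -0.0720 which rounds to -0.07
e^(−qT) = e^(−0.016·0.75) = 0.9881;  e^(−rT) = e^(−0.061·0.75) = 0.9553
N(d₁) = N(0.20) = 0.5793;  N(d₂) = N(-0.07) = 0.4721
C = 349·0.9881·0.5793 − 355·0.9553·0.4721 = 199.7698 − 160.1040 = 39.6658

$39.67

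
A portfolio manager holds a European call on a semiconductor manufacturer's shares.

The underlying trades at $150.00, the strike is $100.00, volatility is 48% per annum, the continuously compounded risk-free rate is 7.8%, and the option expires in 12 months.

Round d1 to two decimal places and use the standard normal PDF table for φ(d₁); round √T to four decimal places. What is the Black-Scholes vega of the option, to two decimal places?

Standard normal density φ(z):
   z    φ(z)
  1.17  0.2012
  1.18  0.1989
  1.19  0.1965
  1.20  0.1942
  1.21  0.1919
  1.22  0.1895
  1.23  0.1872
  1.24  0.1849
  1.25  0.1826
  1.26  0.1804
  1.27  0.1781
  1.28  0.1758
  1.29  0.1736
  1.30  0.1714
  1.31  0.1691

σ√T = 0.48 × 1.0000 = 0.4800
d₁ = [ln(150/100) + (0.078 + 0.48²/2)·1] / 0.4800 = [0.4055 + 0.1932] / 0.4800 = 1.2472 ≈ 1.25
√T = √1 = 1.0000
φ(d₁) = φ(1.25) = 0.1826
vega = S·φ(d₁)·√T = 150·0.1826·1.0000 = 27.3900

27.39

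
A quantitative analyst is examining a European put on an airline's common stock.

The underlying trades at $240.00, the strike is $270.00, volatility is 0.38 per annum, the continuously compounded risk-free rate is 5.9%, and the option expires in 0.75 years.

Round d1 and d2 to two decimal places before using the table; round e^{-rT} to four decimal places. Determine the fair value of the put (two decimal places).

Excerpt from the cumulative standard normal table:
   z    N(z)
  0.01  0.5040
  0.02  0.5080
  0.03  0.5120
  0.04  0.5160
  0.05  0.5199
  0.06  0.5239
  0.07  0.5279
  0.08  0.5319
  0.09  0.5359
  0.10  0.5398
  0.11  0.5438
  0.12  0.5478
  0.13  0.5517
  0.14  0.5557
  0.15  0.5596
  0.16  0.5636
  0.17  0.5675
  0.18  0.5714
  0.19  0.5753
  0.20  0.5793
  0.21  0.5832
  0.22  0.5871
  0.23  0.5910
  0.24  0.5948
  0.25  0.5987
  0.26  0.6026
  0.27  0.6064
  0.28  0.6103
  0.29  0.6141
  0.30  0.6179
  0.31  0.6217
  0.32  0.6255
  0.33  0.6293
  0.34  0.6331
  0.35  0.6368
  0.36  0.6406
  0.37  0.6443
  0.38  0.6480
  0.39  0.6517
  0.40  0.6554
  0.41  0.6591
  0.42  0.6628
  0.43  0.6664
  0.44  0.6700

σ√T = 0.38·√0.75 = 0.3291
d₁ = [ln(240/270) + (0.059 + 0.38²/2)·0.75] / 0.3291 = [-0.1178 + 0.0984] / 0.3291 = -0.0589 ⇒ -0.06
d₂ = d₁ − σ√T = -0.0589 − 0.3291 = -0.3880 ⇒ -0.39
exp(−rT) = exp(−0.059·0.75) = 0.9567
N(−d₂) = N(0.39) = 0.6517;  N(−d₁) = N(0.06) = 0.5239
P = 270·0.9567·0.6517 − 240·0.5239 = 168.3400 − 125.7360 = 42.6040

$42.60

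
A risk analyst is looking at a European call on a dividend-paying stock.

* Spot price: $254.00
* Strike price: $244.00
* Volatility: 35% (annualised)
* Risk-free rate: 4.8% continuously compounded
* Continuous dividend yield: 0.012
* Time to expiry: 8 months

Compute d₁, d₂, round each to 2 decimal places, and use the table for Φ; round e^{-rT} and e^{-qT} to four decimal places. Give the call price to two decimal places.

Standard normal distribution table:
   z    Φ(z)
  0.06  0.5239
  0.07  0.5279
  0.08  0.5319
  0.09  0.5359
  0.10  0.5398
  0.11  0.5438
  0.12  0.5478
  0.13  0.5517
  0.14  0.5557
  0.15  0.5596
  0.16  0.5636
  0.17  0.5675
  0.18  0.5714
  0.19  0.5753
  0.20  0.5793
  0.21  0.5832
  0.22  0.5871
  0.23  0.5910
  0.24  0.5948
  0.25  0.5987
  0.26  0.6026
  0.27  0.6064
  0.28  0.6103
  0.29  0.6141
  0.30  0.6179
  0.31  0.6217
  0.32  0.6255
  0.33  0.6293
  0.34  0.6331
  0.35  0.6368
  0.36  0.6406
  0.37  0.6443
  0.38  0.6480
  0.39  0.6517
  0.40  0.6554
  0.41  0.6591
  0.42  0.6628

$36.65

σ√T = 0.35·√0.6667 = 0.2858
d₁ = [ln(254/244) + (0.048 − 0.012 + ½·0.35²)·0.6667] / (σ√T) = (0.0402 + 0.0648) / 0.2858 = 0.3674 ≈ 0.37
d₂ = 0.3674 − 0.2858 = 0.0816 ≈ 0.08
e^(−qT) = e^(−0.012·0.6667) = 0.9920;  e^(−rT) = e^(−0.048·0.6667) = 0.9685
N(d₁) = N(0.37) = 0.6443;  N(d₂) = N(0.08) = 0.5319
C = 254·0.9920·0.6443 − 244·0.9685·0.5319 = 162.3430 − 125.6954 = 36.6476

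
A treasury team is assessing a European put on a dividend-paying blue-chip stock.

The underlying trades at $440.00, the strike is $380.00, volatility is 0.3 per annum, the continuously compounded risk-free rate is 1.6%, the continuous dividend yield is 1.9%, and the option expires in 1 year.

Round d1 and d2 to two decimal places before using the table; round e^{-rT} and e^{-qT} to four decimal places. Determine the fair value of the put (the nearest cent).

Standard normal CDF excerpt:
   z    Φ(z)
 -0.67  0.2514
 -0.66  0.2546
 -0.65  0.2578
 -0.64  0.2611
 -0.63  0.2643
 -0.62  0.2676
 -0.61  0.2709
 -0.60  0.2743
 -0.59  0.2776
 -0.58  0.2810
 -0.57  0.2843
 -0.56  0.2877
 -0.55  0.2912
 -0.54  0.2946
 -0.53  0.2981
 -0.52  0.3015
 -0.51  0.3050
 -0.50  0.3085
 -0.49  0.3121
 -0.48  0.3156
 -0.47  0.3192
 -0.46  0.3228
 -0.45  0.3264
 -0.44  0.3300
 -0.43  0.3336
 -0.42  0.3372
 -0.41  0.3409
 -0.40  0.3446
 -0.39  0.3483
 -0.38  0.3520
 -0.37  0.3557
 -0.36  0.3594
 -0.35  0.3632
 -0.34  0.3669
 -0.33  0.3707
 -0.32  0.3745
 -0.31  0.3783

$24.52

σ√T = 0.3·√1 = 0.3000
ln(S/K) + (r − q + σ²/2)T = ln(440/380) + (0.016 − 0.019 + 0.3²/2)·1 = 0.1466 + 0.0420 = 0.1886
d₁ = 0.1886 / 0.3000 = 0.6287 ≈ 0.63
d₂ = d₁ − σ√T = 0.6287 − 0.3000 = 0.3287 ≈ 0.33
e^(−qT) = e^(−0.019·1) = 0.9812;  e^(−rT) = e^(−0.016·1) = 0.9841
N(−d₂) = N(-0.33) = 0.3707;  N(−d₁) = N(-0.63) = 0.2643
P = 380·0.9841·0.3707 − 440·0.9812·0.2643 = 138.6262 − 114.1057 = 24.5205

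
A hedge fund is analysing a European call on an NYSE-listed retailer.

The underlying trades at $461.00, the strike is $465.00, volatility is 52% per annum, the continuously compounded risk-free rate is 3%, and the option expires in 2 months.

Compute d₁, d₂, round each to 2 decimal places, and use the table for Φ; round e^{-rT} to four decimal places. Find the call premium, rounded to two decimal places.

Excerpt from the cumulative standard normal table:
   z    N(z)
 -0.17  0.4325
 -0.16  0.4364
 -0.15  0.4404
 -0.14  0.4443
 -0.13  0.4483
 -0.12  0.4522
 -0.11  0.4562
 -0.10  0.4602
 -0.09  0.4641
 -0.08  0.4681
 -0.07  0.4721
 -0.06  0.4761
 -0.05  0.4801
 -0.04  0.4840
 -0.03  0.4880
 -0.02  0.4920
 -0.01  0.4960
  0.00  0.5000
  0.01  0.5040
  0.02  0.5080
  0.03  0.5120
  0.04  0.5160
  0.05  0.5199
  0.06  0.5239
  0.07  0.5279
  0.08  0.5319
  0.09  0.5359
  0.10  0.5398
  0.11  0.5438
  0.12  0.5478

$37.83

σ√T = 0.52·√0.1667 = 0.2123
d₁ = [ln(461/465) + (0.03 + 0.52²/2)·0.1667] / 0.2123 = [-0.0086 + 0.0275] / 0.2123 = 0.0890 ⇒ 0.09
d₂ = d₁ − σ√T = 0.0890 − 0.2123 = -0.1233 ⇒ -0.12
e^(−rT) = e^(−0.03·0.1667) = 0.9950
N(d₁) = N(0.09) = 0.5359;  N(d₂) = N(-0.12) = 0.4522
C = 461·0.5359 − 465·0.9950·0.4522 = 247.0499 − 209.2216 = 37.8283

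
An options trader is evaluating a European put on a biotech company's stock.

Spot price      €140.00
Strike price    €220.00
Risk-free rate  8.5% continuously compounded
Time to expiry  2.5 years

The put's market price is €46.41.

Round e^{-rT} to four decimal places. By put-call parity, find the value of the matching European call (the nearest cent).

€8.52

exp(−rT) = exp(−0.085·2.5) = 0.8086
Put-call parity: C − P = S − K·e^(−rT) = 140 − 220·0.8086 = 140 − 177.8920 = -37.8920
C = P + (C − P) = 46.41 + (-37.8920) = 8.5180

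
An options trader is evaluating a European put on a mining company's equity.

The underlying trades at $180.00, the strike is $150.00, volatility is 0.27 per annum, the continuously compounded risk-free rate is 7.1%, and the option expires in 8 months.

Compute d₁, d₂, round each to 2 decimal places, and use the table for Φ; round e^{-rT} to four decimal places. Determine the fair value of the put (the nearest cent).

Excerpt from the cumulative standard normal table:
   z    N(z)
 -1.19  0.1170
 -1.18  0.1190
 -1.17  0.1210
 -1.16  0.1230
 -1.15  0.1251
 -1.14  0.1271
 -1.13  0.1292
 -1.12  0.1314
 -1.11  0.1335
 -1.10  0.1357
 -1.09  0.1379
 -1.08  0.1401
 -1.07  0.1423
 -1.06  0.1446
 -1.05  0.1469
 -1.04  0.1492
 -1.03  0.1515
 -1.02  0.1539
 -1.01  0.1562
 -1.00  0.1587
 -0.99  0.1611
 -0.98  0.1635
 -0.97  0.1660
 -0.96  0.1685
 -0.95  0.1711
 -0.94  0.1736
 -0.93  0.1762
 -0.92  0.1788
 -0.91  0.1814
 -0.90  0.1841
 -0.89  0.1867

$2.69

T = 0.6667;  σ√T = 0.2205
d₁ = [ln(180/150) + (0.071 + 0.27²/2)·0.6667] / 0.2205 = [0.1823 + 0.0716] / 0.2205 = 1.1520 ⇒ 1.15
d₂ = d₁ − σ√T = 1.1520 − 0.2205 = 0.9315 ⇒ 0.93
exp(−rT) = exp(−0.071·0.6667) = 0.9538
P = 150·0.9538·N(-0.93) − 180·N(-1.15) = 150·0.9538·0.1762 − 180·0.1251 = 25.2089 − 22.5180 = 2.6909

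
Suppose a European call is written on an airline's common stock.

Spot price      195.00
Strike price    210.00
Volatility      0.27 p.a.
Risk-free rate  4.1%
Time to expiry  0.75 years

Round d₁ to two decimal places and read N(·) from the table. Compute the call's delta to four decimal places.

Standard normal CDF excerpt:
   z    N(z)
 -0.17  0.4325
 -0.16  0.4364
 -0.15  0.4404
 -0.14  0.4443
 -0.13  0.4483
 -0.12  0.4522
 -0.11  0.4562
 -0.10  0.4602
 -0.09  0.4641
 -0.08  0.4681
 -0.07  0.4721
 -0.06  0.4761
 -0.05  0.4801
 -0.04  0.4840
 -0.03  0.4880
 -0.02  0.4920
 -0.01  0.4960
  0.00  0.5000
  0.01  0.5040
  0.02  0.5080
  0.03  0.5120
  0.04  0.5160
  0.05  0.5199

σ√T = 0.27 × 0.8660 = 0.2338
d₁ = [ln(195/210) + (0.041 + ½·0.27²)·0.75] / (σ√T) = (-0.0741 + 0.0581) / 0.2338 = -0.0685 → -0.07
N(d₁) = N(-0.07) = 0.4721
Δ_call = N(d₁) = 0.4721

0.4721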